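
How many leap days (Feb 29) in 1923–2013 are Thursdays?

3

Leap years in 1923–2013: 23 of them.
Feb 29 weekday advances by 5 (mod 7) from one leap year to the next four years later (or differs when a century non-leap intervenes).
Leap-day weekdays: 1924:Fri 1928:Wed 1932:Mon 1936:Sat 1940:Thu✓ 1944:Tue 1948:Sun 1952:Fri 1956:Wed 1960:Mon 1964:Sat 1968:Thu✓ 1972:Tue 1976:Sun 1980:Fri 1984:Wed 1988:Mon 1992:Sat 1996:Thu✓ 2000:Tue 2004:Sun 2008:Fri 2012:Wed
Thursday: 1940, 1968, 1996 → 3.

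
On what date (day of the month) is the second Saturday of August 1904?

August 1, 1904 is a Monday, so the first Saturday is the 6th.
The second Saturday is 6 + 7 = 13.

13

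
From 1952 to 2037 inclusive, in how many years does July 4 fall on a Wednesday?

Track July 4's weekday year by year (advancing +1, or +2 across a Feb 29):
  1952: Fri  1953: Sat (+1)  1954: Sun (+1)  1955: Mon (+1)  1956: Wed (+2) ✓
  1957: Thu (+1)  1958: Fri (+1)  1959: Sat (+1)  1960: Mon (+2)  1961: Tue (+1)
  1962: Wed (+1) ✓  1963: Thu (+1)  1964: Sat (+2)  1965: Sun (+1)  … (58 more years) …
  2024: Thu (+2)  2025: Fri (+1)  2026: Sat (+1)  2027: Sun (+1)  2028: Tue (+2)
  2029: Wed (+1) ✓  2030: Thu (+1)  2031: Fri (+1)  2032: Sun (+2)  2033: Mon (+1)
  2034: Tue (+1)  2035: Wed (+1) ✓  2036: Fri (+2)  2037: Sat (+1)
Wednesday years: 1956, 1962, 1973, 1979, 1984, 1990, 2001, 2007, 2012, 2018, 2029, 2035 — 12 in total.

12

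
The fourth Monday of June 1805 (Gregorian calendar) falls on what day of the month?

June 1, 1805 is a Saturday, so the first Monday is the 3rd.
The fourth Monday is 3 + 21 = 24.

24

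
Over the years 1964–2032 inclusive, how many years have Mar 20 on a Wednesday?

10

Track Mar 20's weekday year by year (advancing +1, or +2 across a Feb 29):
  1964: Fri  1965: Sat (+1)  1966: Sun (+1)  1967: Mon (+1)  1968: Wed (+2) ✓
  1969: Thu (+1)  1970: Fri (+1)  1971: Sat (+1)  1972: Mon (+2)  1973: Tue (+1)
  1974: Wed (+1) ✓  1975: Thu (+1)  1976: Sat (+2)  1977: Sun (+1)  … (41 more years) …
  2019: Wed (+1) ✓  2020: Fri (+2)  2021: Sat (+1)  2022: Sun (+1)  2023: Mon (+1)
  2024: Wed (+2) ✓  2025: Thu (+1)  2026: Fri (+1)  2027: Sat (+1)  2028: Mon (+2)
  2029: Tue (+1)  2030: Wed (+1) ✓  2031: Thu (+1)  2032: Sat (+2)
Wednesday years: 1968, 1974, 1985, 1991, 1996, 2002, 2013, 2019, 2024, 2030 — 10 in total.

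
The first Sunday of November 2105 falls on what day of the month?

November 1, 2105 is a Sunday, so the first Sunday is the 1st.
The first Sunday is 1 + 0 = 1.

1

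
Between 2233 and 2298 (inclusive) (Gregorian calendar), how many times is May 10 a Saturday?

Track May 10's weekday year by year (advancing +1, or +2 across a Feb 29):
  2233: Fri  2234: Sat (+1) ✓  2235: Sun (+1)  2236: Tue (+2)  2237: Wed (+1)
  2238: Thu (+1)  2239: Fri (+1)  2240: Sun (+2)  2241: Mon (+1)  2242: Tue (+1)
  2243: Wed (+1)  2244: Fri (+2)  2245: Sat (+1) ✓  2246: Sun (+1)  … (38 more years) …
  2285: Sun (+1)  2286: Mon (+1)  2287: Tue (+1)  2288: Thu (+2)  2289: Fri (+1)
  2290: Sat (+1) ✓  2291: Sun (+1)  2292: Tue (+2)  2293: Wed (+1)  2294: Thu (+1)
  2295: Fri (+1)  2296: Sun (+2)  2297: Mon (+1)  2298: Tue (+1)
Saturday years: 2234, 2245, 2251, 2256, 2262, 2273, 2279, 2284, 2290 — 9 in total.

9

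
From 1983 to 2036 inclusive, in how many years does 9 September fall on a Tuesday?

8

Track 9 September's weekday year by year (advancing +1, or +2 across a Feb 29):
  1983: Fri  1984: Sun (+2)  1985: Mon (+1)  1986: Tue (+1) ✓  1987: Wed (+1)
  1988: Fri (+2)  1989: Sat (+1)  1990: Sun (+1)  1991: Mon (+1)  1992: Wed (+2)
  1993: Thu (+1)  1994: Fri (+1)  1995: Sat (+1)  1996: Mon (+2)  … (26 more years) …
  2023: Sat (+1)  2024: Mon (+2)  2025: Tue (+1) ✓  2026: Wed (+1)  2027: Thu (+1)
  2028: Sat (+2)  2029: Sun (+1)  2030: Mon (+1)  2031: Tue (+1) ✓  2032: Thu (+2)
  2033: Fri (+1)  2034: Sat (+1)  2035: Sun (+1)  2036: Tue (+2) ✓
Tuesday years: 1986, 1997, 2003, 2008, 2014, 2025, 2031, 2036 — 8 in total.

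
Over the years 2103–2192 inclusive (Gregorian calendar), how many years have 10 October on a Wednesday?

Track 10 October's weekday year by year (advancing +1, or +2 across a Feb 29):
  2103: Wed ✓  2104: Fri (+2)  2105: Sat (+1)  2106: Sun (+1)  2107: Mon (+1)
  2108: Wed (+2) ✓  2109: Thu (+1)  2110: Fri (+1)  2111: Sat (+1)  2112: Mon (+2)
  2113: Tue (+1)  2114: Wed (+1) ✓  2115: Thu (+1)  2116: Sat (+2)  … (62 more years) …
  2179: Sun (+1)  2180: Tue (+2)  2181: Wed (+1) ✓  2182: Thu (+1)  2183: Fri (+1)
  2184: Sun (+2)  2185: Mon (+1)  2186: Tue (+1)  2187: Wed (+1) ✓  2188: Fri (+2)
  2189: Sat (+1)  2190: Sun (+1)  2191: Mon (+1)  2192: Wed (+2) ✓
Wednesday years: 2103, 2108, 2114, 2125, 2131, 2136, 2142, 2153, 2159, 2164, 2170, 2181, 2187, 2192 — 14 in total.

14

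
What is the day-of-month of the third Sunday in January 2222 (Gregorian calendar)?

20

January 1, 2222 is a Tuesday, so the first Sunday is the 6th.
The third Sunday is 6 + 14 = 20.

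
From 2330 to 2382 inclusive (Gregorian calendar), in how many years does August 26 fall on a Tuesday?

8

Track August 26's weekday year by year (advancing +1, or +2 across a Feb 29):
  2330: Tue ✓  2331: Wed (+1)  2332: Fri (+2)  2333: Sat (+1)  2334: Sun (+1)
  2335: Mon (+1)  2336: Wed (+2)  2337: Thu (+1)  2338: Fri (+1)  2339: Sat (+1)
  2340: Mon (+2)  2341: Tue (+1) ✓  2342: Wed (+1)  2343: Thu (+1)  … (25 more years) …
  2369: Tue (+1) ✓  2370: Wed (+1)  2371: Thu (+1)  2372: Sat (+2)  2373: Sun (+1)
  2374: Mon (+1)  2375: Tue (+1) ✓  2376: Thu (+2)  2377: Fri (+1)  2378: Sat (+1)
  2379: Sun (+1)  2380: Tue (+2) ✓  2381: Wed (+1)  2382: Thu (+1)
Tuesday years: 2330, 2341, 2347, 2352, 2358, 2369, 2375, 2380 — 8 in total.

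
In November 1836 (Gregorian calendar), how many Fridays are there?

4

November 1836 has 30 days and begins on Tuesday.
The first Friday is November 4.
Fridays fall on 4, 11, 18, 25 — that's 4.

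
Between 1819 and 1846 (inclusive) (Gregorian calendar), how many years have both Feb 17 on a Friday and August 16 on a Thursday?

Check each year's weekday for Feb 17 and August 16:
  1819: Wed/Mon  1820: Thu/Wed  1821: Sat/Thu  1822: Sun/Fri  1823: Mon/Sat  1824: Tue/Mon  1825: Thu/Tue  1826: Fri/Wed  1827: Sat/Thu  1828: Sun/Sat  1829: Tue/Sun  1830: Wed/Mon  1831: Thu/Tue  1832: Fri/Thu ✓  1833: Sun/Fri  1834: Mon/Sat  1835: Tue/Sun  1836: Wed/Tue  1837: Fri/Wed  1838: Sat/Thu  1839: Sun/Fri  1840: Mon/Sun  1841: Wed/Mon  1842: Thu/Tue  1843: Fri/Wed  1844: Sat/Fri  1845: Mon/Sat  1846: Tue/Sun
Both conditions hold in: 1832 — 1.

1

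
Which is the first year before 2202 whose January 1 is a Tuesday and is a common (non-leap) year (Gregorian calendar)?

2199

Jan 1 advances by 2 weekdays after a leap year and by 1 after a common year.
2202: Jan 1 is Friday.
2201: Thursday
2200: Wednesday
2199: Tuesday
2199 begins on a Tuesday and is a common year.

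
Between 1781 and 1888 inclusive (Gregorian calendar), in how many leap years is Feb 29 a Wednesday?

5

Leap years in 1781–1888: 26 of them.
Feb 29 weekday advances by 5 (mod 7) from one leap year to the next four years later (or differs when a century non-leap intervenes).
Leap-day weekdays: 1784:Sun 1788:Fri 1792:Wed✓ 1796:Mon 1804:Wed✓ 1808:Mon 1812:Sat 1816:Thu 1820:Tue 1824:Sun 1828:Fri 1832:Wed✓ 1836:Mon 1840:Sat 1844:Thu 1848:Tue 1852:Sun 1856:Fri 1860:Wed✓ 1864:Mon 1868:Sat 1872:Thu 1876:Tue 1880:Sun 1884:Fri 1888:Wed✓
Wednesday: 1792, 1804, 1832, 1860, 1888 → 5.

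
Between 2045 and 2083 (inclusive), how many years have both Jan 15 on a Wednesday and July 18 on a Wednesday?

Check each year's weekday for Jan 15 and July 18:
  2045: Sun/Tue  2046: Mon/Wed  2047: Tue/Thu  2048: Wed/Sat  2049: Fri/Sun  2050: Sat/Mon  2051: Sun/Tue  2052: Mon/Thu  2053: Wed/Fri  2054: Thu/Sat  2055: Fri/Sun  2056: Sat/Tue  2057: Mon/Wed  2058: Tue/Thu  …(11 more)…  2070: Wed/Fri  2071: Thu/Sat  2072: Fri/Mon  2073: Sun/Tue  2074: Mon/Wed  2075: Tue/Thu  2076: Wed/Sat  2077: Fri/Sun  2078: Sat/Mon  2079: Sun/Tue  2080: Mon/Thu  2081: Wed/Fri  2082: Thu/Sat  2083: Fri/Sun
Both conditions hold in: no year — 0.

0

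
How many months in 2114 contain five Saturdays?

4

A month of length L has five Saturdays iff its first Saturday is on day ≤ L−28 (so day 1–3 in a 31-day month, 1–2 in a 30-day month, day 1 in a leap February).
Checking each month of 2114: Jan starts Mon (31d); Feb starts Thu (28d); Mar starts Thu (31d) ✓; Apr starts Sun (30d); May starts Tue (31d); Jun starts Fri (30d) ✓; Jul starts Sun (31d); Aug starts Wed (31d); Sep starts Sat (30d) ✓; Oct starts Mon (31d); Nov starts Thu (30d); Dec starts Sat (31d) ✓.
Five-Saturday months: March, June, September, December → 4.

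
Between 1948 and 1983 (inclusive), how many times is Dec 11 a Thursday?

5

Track Dec 11's weekday year by year (advancing +1, or +2 across a Feb 29):
  1948: Sat  1949: Sun (+1)  1950: Mon (+1)  1951: Tue (+1)  1952: Thu (+2) ✓
  1953: Fri (+1)  1954: Sat (+1)  1955: Sun (+1)  1956: Tue (+2)  1957: Wed (+1)
  1958: Thu (+1) ✓  1959: Fri (+1)  1960: Sun (+2)  1961: Mon (+1)  … (8 more years) …
  1970: Fri (+1)  1971: Sat (+1)  1972: Mon (+2)  1973: Tue (+1)  1974: Wed (+1)
  1975: Thu (+1) ✓  1976: Sat (+2)  1977: Sun (+1)  1978: Mon (+1)  1979: Tue (+1)
  1980: Thu (+2) ✓  1981: Fri (+1)  1982: Sat (+1)  1983: Sun (+1)
Thursday years: 1952, 1958, 1969, 1975, 1980 — 5 in total.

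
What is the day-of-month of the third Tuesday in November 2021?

November 1, 2021 is a Monday, so the first Tuesday is the 2nd.
The third Tuesday is 2 + 14 = 16.

16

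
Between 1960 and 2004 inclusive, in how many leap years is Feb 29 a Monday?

Leap years in 1960–2004: 12 of them.
Feb 29 weekday advances by 5 (mod 7) from one leap year to the next four years later (or differs when a century non-leap intervenes).
Leap-day weekdays: 1960:Mon✓ 1964:Sat 1968:Thu 1972:Tue 1976:Sun 1980:Fri 1984:Wed 1988:Mon✓ 1992:Sat 1996:Thu 2000:Tue 2004:Sun
Monday: 1960, 1988 → 2.

2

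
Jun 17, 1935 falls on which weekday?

January 1, 1935 is a Tuesday.
June 17 is day 168 of the year, i.e. 167 days after Jan 1.
167 mod 7 = 6, so advance 6 weekdays from Tuesday: Monday.

Monday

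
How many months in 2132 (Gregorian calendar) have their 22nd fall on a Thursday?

Check the 22nd of each month of 2132: Jan 22: Tue, Feb 22: Fri, Mar 22: Sat, Apr 22: Tue, May 22: Thu, Jun 22: Sun, Jul 22: Tue, Aug 22: Fri, Sep 22: Mon, Oct 22: Wed, Nov 22: Sat, Dec 22: Mon.
Thursday occurs in May — 1 month.

1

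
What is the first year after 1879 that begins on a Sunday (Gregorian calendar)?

1882

Jan 1 advances by 2 weekdays after a leap year and by 1 after a common year.
1879: Jan 1 is Wednesday.
1880: Thursday (leap)
1881: Saturday
1882: Sunday
1882 begins on a Sunday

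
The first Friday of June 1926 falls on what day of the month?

June 1, 1926 is a Tuesday, so the first Friday is the 4th.
The first Friday is 4 + 0 = 4.

4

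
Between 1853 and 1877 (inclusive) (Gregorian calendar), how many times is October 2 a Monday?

4

Track October 2's weekday year by year (advancing +1, or +2 across a Feb 29):
  1853: Sun  1854: Mon (+1) ✓  1855: Tue (+1)  1856: Thu (+2)  1857: Fri (+1)
  1858: Sat (+1)  1859: Sun (+1)  1860: Tue (+2)  1861: Wed (+1)  1862: Thu (+1)
  1863: Fri (+1)  1864: Sun (+2)  1865: Mon (+1) ✓  1866: Tue (+1)  1867: Wed (+1)
  1868: Fri (+2)  1869: Sat (+1)  1870: Sun (+1)  1871: Mon (+1) ✓  1872: Wed (+2)
  1873: Thu (+1)  1874: Fri (+1)  1875: Sat (+1)  1876: Mon (+2) ✓  1877: Tue (+1)
Monday years: 1854, 1865, 1871, 1876 — 4 in total.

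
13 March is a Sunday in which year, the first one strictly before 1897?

From one year to the next, a fixed date's weekday advances by 1, or by 2 when a Feb 29 lies between the two dates.
1897: March 13 is Saturday.
1896: Friday (−1)
1895: Wednesday (−2)
1894: Tuesday (−1)
1893: Monday (−1)
1892: Sunday (−1)
13 March falls on a Sunday in 1892.

1892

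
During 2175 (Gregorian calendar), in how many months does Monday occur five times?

4

A month of length L has five Mondays iff its first Monday is on day ≤ L−28 (so day 1–3 in a 31-day month, 1–2 in a 30-day month, day 1 in a leap February).
Checking each month of 2175: Jan starts Sun (31d) ✓; Feb starts Wed (28d); Mar starts Wed (31d); Apr starts Sat (30d); May starts Mon (31d) ✓; Jun starts Thu (30d); Jul starts Sat (31d) ✓; Aug starts Tue (31d); Sep starts Fri (30d); Oct starts Sun (31d) ✓; Nov starts Wed (30d); Dec starts Fri (31d).
Five-Monday months: January, May, July, October → 4.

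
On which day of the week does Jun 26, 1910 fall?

January 1, 1910 is a Saturday.
June 26 is day 177 of the year, i.e. 176 days after Jan 1.
176 mod 7 = 1, so advance 1 weekday from Saturday: Sunday.

Sunday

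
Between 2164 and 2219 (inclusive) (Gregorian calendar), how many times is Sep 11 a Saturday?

7

Track Sep 11's weekday year by year (advancing +1, or +2 across a Feb 29):
  2164: Tue  2165: Wed (+1)  2166: Thu (+1)  2167: Fri (+1)  2168: Sun (+2)
  2169: Mon (+1)  2170: Tue (+1)  2171: Wed (+1)  2172: Fri (+2)  2173: Sat (+1) ✓
  2174: Sun (+1)  2175: Mon (+1)  2176: Wed (+2)  2177: Thu (+1)  … (28 more years) …
  2206: Thu (+1)  2207: Fri (+1)  2208: Sun (+2)  2209: Mon (+1)  2210: Tue (+1)
  2211: Wed (+1)  2212: Fri (+2)  2213: Sat (+1) ✓  2214: Sun (+1)  2215: Mon (+1)
  2216: Wed (+2)  2217: Thu (+1)  2218: Fri (+1)  2219: Sat (+1) ✓
Saturday years: 2173, 2179, 2184, 2190, 2202, 2213, 2219 — 7 in total.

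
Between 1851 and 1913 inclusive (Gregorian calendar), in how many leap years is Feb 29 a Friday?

Leap years in 1851–1913: 15 of them.
Feb 29 weekday advances by 5 (mod 7) from one leap year to the next four years later (or differs when a century non-leap intervenes).
Leap-day weekdays: 1852:Sun 1856:Fri✓ 1860:Wed 1864:Mon 1868:Sat 1872:Thu 1876:Tue 1880:Sun 1884:Fri✓ 1888:Wed 1892:Mon 1896:Sat 1904:Mon 1908:Sat 1912:Thu
Friday: 1856, 1884 → 2.

2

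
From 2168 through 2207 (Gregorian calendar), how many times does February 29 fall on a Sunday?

1

Leap years in 2168–2207: 9 of them.
Feb 29 weekday advances by 5 (mod 7) from one leap year to the next four years later (or differs when a century non-leap intervenes).
Leap-day weekdays: 2168:Mon 2172:Sat 2176:Thu 2180:Tue 2184:Sun✓ 2188:Fri 2192:Wed 2196:Mon 2204:Wed
Sunday: 2184 → 1.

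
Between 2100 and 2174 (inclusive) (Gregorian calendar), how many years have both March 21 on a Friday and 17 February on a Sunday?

3

Check each year's weekday for March 21 and 17 February:
  2100: Sun/Wed  2101: Mon/Thu  2102: Tue/Fri  2103: Wed/Sat  2104: Fri/Sun ✓  2105: Sat/Tue  2106: Sun/Wed  2107: Mon/Thu  2108: Wed/Fri  2109: Thu/Sun  2110: Fri/Mon  2111: Sat/Tue  2112: Mon/Wed  2113: Tue/Fri  …(47 more)…  2161: Sat/Tue  2162: Sun/Wed  2163: Mon/Thu  2164: Wed/Fri  2165: Thu/Sun  2166: Fri/Mon  2167: Sat/Tue  2168: Mon/Wed  2169: Tue/Fri  2170: Wed/Sat  2171: Thu/Sun  2172: Sat/Mon  2173: Sun/Wed  2174: Mon/Thu
Both conditions hold in: 2104, 2132, 2160 — 3.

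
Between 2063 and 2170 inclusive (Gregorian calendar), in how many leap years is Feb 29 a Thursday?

3

Leap years in 2063–2170: 26 of them.
Feb 29 weekday advances by 5 (mod 7) from one leap year to the next four years later (or differs when a century non-leap intervenes).
Leap-day weekdays: 2064:Fri 2068:Wed 2072:Mon 2076:Sat 2080:Thu✓ 2084:Tue 2088:Sun 2092:Fri 2096:Wed 2104:Fri 2108:Wed 2112:Mon 2116:Sat 2120:Thu✓ 2124:Tue 2128:Sun 2132:Fri 2136:Wed 2140:Mon 2144:Sat 2148:Thu✓ 2152:Tue 2156:Sun 2160:Fri 2164:Wed 2168:Mon
Thursday: 2080, 2120, 2148 → 3.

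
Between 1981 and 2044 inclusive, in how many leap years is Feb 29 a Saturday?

Leap years in 1981–2044: 16 of them.
Feb 29 weekday advances by 5 (mod 7) from one leap year to the next four years later (or differs when a century non-leap intervenes).
Leap-day weekdays: 1984:Wed 1988:Mon 1992:Sat✓ 1996:Thu 2000:Tue 2004:Sun 2008:Fri 2012:Wed 2016:Mon 2020:Sat✓ 2024:Thu 2028:Tue 2032:Sun 2036:Fri 2040:Wed 2044:Mon
Saturday: 1992, 2020 → 2.

2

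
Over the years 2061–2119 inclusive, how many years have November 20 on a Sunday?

Track November 20's weekday year by year (advancing +1, or +2 across a Feb 29):
  2061: Sun ✓  2062: Mon (+1)  2063: Tue (+1)  2064: Thu (+2)  2065: Fri (+1)
  2066: Sat (+1)  2067: Sun (+1) ✓  2068: Tue (+2)  2069: Wed (+1)  2070: Thu (+1)
  2071: Fri (+1)  2072: Sun (+2) ✓  2073: Mon (+1)  2074: Tue (+1)  … (31 more years) …
  2106: Sat (+1)  2107: Sun (+1) ✓  2108: Tue (+2)  2109: Wed (+1)  2110: Thu (+1)
  2111: Fri (+1)  2112: Sun (+2) ✓  2113: Mon (+1)  2114: Tue (+1)  2115: Wed (+1)
  2116: Fri (+2)  2117: Sat (+1)  2118: Sun (+1) ✓  2119: Mon (+1)
Sunday years: 2061, 2067, 2072, 2078, 2089, 2095, 2101, 2107, 2112, 2118 — 10 in total.

10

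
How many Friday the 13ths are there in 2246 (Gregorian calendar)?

Check the 13th of each month of 2246: Jan 13: Tue, Feb 13: Fri, Mar 13: Fri, Apr 13: Mon, May 13: Wed, Jun 13: Sat, Jul 13: Mon, Aug 13: Thu, Sep 13: Sun, Oct 13: Tue, Nov 13: Fri, Dec 13: Sun.
Friday occurs in February, March, November — 3 months.

3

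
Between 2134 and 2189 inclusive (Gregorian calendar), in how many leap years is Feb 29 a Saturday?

2

Leap years in 2134–2189: 14 of them.
Feb 29 weekday advances by 5 (mod 7) from one leap year to the next four years later (or differs when a century non-leap intervenes).
Leap-day weekdays: 2136:Wed 2140:Mon 2144:Sat✓ 2148:Thu 2152:Tue 2156:Sun 2160:Fri 2164:Wed 2168:Mon 2172:Sat✓ 2176:Thu 2180:Tue 2184:Sun 2188:Fri
Saturday: 2144, 2172 → 2.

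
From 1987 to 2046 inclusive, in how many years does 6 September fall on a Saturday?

8

Track 6 September's weekday year by year (advancing +1, or +2 across a Feb 29):
  1987: Sun  1988: Tue (+2)  1989: Wed (+1)  1990: Thu (+1)  1991: Fri (+1)
  1992: Sun (+2)  1993: Mon (+1)  1994: Tue (+1)  1995: Wed (+1)  1996: Fri (+2)
  1997: Sat (+1) ✓  1998: Sun (+1)  1999: Mon (+1)  2000: Wed (+2)  … (32 more years) …
  2033: Tue (+1)  2034: Wed (+1)  2035: Thu (+1)  2036: Sat (+2) ✓  2037: Sun (+1)
  2038: Mon (+1)  2039: Tue (+1)  2040: Thu (+2)  2041: Fri (+1)  2042: Sat (+1) ✓
  2043: Sun (+1)  2044: Tue (+2)  2045: Wed (+1)  2046: Thu (+1)
Saturday years: 1997, 2003, 2008, 2014, 2025, 2031, 2036, 2042 — 8 in total.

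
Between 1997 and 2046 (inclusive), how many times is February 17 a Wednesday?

7

Track February 17's weekday year by year (advancing +1, or +2 across a Feb 29):
  1997: Mon  1998: Tue (+1)  1999: Wed (+1) ✓  2000: Thu (+1)  2001: Sat (+2)
  2002: Sun (+1)  2003: Mon (+1)  2004: Tue (+1)  2005: Thu (+2)  2006: Fri (+1)
  2007: Sat (+1)  2008: Sun (+1)  2009: Tue (+2)  2010: Wed (+1) ✓  … (22 more years) …
  2033: Thu (+2)  2034: Fri (+1)  2035: Sat (+1)  2036: Sun (+1)  2037: Tue (+2)
  2038: Wed (+1) ✓  2039: Thu (+1)  2040: Fri (+1)  2041: Sun (+2)  2042: Mon (+1)
  2043: Tue (+1)  2044: Wed (+1) ✓  2045: Fri (+2)  2046: Sat (+1)
Wednesday years: 1999, 2010, 2016, 2021, 2027, 2038, 2044 — 7 in total.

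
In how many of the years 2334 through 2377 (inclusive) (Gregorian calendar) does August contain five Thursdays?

19

August has 31 days; it has five Thursdays when Thursday falls among the first (month-length − 28) days — i.e. when August 1 is one of Thursday/Wednesday/Tuesday.
August 1 by year: 2334:Wed✓ 2335:Thu✓ 2336:Sat 2337:Sun 2338:Mon 2339:Tue✓ 2340:Thu✓ 2341:Fri 2342:Sat 2343:Sun 2344:Tue✓ 2345:Wed✓ 2346:Thu✓ 2347:Fri 2348:Sun …(14 more)… 2363:Thu✓ 2364:Sat 2365:Sun 2366:Mon 2367:Tue✓ 2368:Thu✓ 2369:Fri 2370:Sat 2371:Sun 2372:Tue✓ 2373:Wed✓ 2374:Thu✓ 2375:Fri 2376:Sun 2377:Mon
Years with five Thursdays: 2334, 2335, 2339, 2340, 2344, 2345, 2346, 2350, 2351, 2356, 2357, 2361, 2362, 2363, 2367, 2368, 2372, 2373, 2374 → 19.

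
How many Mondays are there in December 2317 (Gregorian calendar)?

December 2317 has 31 days and begins on Saturday.
The first Monday is December 3.
Mondays fall on 3, 10, 17, 24, 31 — that's 5.

5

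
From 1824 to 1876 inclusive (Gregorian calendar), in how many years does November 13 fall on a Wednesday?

Track November 13's weekday year by year (advancing +1, or +2 across a Feb 29):
  1824: Sat  1825: Sun (+1)  1826: Mon (+1)  1827: Tue (+1)  1828: Thu (+2)
  1829: Fri (+1)  1830: Sat (+1)  1831: Sun (+1)  1832: Tue (+2)  1833: Wed (+1) ✓
  1834: Thu (+1)  1835: Fri (+1)  1836: Sun (+2)  1837: Mon (+1)  … (25 more years) …
  1863: Fri (+1)  1864: Sun (+2)  1865: Mon (+1)  1866: Tue (+1)  1867: Wed (+1) ✓
  1868: Fri (+2)  1869: Sat (+1)  1870: Sun (+1)  1871: Mon (+1)  1872: Wed (+2) ✓
  1873: Thu (+1)  1874: Fri (+1)  1875: Sat (+1)  1876: Mon (+2)
Wednesday years: 1833, 1839, 1844, 1850, 1861, 1867, 1872 — 7 in total.

7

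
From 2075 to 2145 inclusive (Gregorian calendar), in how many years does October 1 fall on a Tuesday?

Track October 1's weekday year by year (advancing +1, or +2 across a Feb 29):
  2075: Tue ✓  2076: Thu (+2)  2077: Fri (+1)  2078: Sat (+1)  2079: Sun (+1)
  2080: Tue (+2) ✓  2081: Wed (+1)  2082: Thu (+1)  2083: Fri (+1)  2084: Sun (+2)
  2085: Mon (+1)  2086: Tue (+1) ✓  2087: Wed (+1)  2088: Fri (+2)  … (43 more years) …
  2132: Wed (+2)  2133: Thu (+1)  2134: Fri (+1)  2135: Sat (+1)  2136: Mon (+2)
  2137: Tue (+1) ✓  2138: Wed (+1)  2139: Thu (+1)  2140: Sat (+2)  2141: Sun (+1)
  2142: Mon (+1)  2143: Tue (+1) ✓  2144: Thu (+2)  2145: Fri (+1)
Tuesday years: 2075, 2080, 2086, 2097, 2109, 2115, 2120, 2126, 2137, 2143 — 10 in total.

10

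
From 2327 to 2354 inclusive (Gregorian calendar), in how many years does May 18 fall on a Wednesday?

4

Track May 18's weekday year by year (advancing +1, or +2 across a Feb 29):
  2327: Wed ✓  2328: Fri (+2)  2329: Sat (+1)  2330: Sun (+1)  2331: Mon (+1)
  2332: Wed (+2) ✓  2333: Thu (+1)  2334: Fri (+1)  2335: Sat (+1)  2336: Mon (+2)
  2337: Tue (+1)  2338: Wed (+1) ✓  2339: Thu (+1)  2340: Sat (+2)  2341: Sun (+1)
  2342: Mon (+1)  2343: Tue (+1)  2344: Thu (+2)  2345: Fri (+1)  2346: Sat (+1)
  2347: Sun (+1)  2348: Tue (+2)  2349: Wed (+1) ✓  2350: Thu (+1)  2351: Fri (+1)
  2352: Sun (+2)  2353: Mon (+1)  2354: Tue (+1)
Wednesday years: 2327, 2332, 2338, 2349 — 4 in total.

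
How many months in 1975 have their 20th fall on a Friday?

1

Check the 20th of each month of 1975: Jan 20: Mon, Feb 20: Thu, Mar 20: Thu, Apr 20: Sun, May 20: Tue, Jun 20: Fri, Jul 20: Sun, Aug 20: Wed, Sep 20: Sat, Oct 20: Mon, Nov 20: Thu, Dec 20: Sat.
Friday occurs in June — 1 month.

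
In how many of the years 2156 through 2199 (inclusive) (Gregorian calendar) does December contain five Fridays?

December has 31 days; it has five Fridays when Friday falls among the first (month-length − 28) days — i.e. when December 1 is one of Friday/Thursday/Wednesday.
December 1 by year: 2156:Wed✓ 2157:Thu✓ 2158:Fri✓ 2159:Sat 2160:Mon 2161:Tue 2162:Wed✓ 2163:Thu✓ 2164:Sat 2165:Sun 2166:Mon 2167:Tue 2168:Thu✓ 2169:Fri✓ 2170:Sat …(14 more)… 2185:Thu✓ 2186:Fri✓ 2187:Sat 2188:Mon 2189:Tue 2190:Wed✓ 2191:Thu✓ 2192:Sat 2193:Sun 2194:Mon 2195:Tue 2196:Thu✓ 2197:Fri✓ 2198:Sat 2199:Sun
Years with five Fridays: 2156, 2157, 2158, 2162, 2163, 2168, 2169, 2173, 2174, 2175, 2179, 2180, 2184, 2185, 2186, 2190, 2191, 2196, 2197 → 19.

19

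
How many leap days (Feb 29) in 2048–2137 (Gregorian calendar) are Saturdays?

3

Leap years in 2048–2137: 22 of them.
Feb 29 weekday advances by 5 (mod 7) from one leap year to the next four years later (or differs when a century non-leap intervenes).
Leap-day weekdays: 2048:Sat✓ 2052:Thu 2056:Tue 2060:Sun 2064:Fri 2068:Wed 2072:Mon 2076:Sat✓ 2080:Thu 2084:Tue 2088:Sun 2092:Fri 2096:Wed 2104:Fri 2108:Wed 2112:Mon 2116:Sat✓ 2120:Thu 2124:Tue 2128:Sun 2132:Fri 2136:Wed
Saturday: 2048, 2076, 2116 → 3.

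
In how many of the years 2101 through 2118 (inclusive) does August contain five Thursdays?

7

August has 31 days; it has five Thursdays when Thursday falls among the first (month-length − 28) days — i.e. when August 1 is one of Thursday/Wednesday/Tuesday.
August 1 by year: 2101:Mon 2102:Tue✓ 2103:Wed✓ 2104:Fri 2105:Sat 2106:Sun 2107:Mon 2108:Wed✓ 2109:Thu✓ 2110:Fri 2111:Sat 2112:Mon 2113:Tue✓ 2114:Wed✓ 2115:Thu✓ 2116:Sat 2117:Sun 2118:Mon
Years with five Thursdays: 2102, 2103, 2108, 2109, 2113, 2114, 2115 → 7.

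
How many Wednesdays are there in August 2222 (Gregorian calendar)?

August 2222 has 31 days and begins on Thursday.
The first Wednesday is August 7.
Wednesdays fall on 7, 14, 21, 28 — that's 4.

4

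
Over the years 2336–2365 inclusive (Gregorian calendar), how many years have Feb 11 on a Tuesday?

Track Feb 11's weekday year by year (advancing +1, or +2 across a Feb 29):
  2336: Tue ✓  2337: Thu (+2)  2338: Fri (+1)  2339: Sat (+1)  2340: Sun (+1)
  2341: Tue (+2) ✓  2342: Wed (+1)  2343: Thu (+1)  2344: Fri (+1)  2345: Sun (+2)
  2346: Mon (+1)  2347: Tue (+1) ✓  2348: Wed (+1)  2349: Fri (+2)  2350: Sat (+1)
  2351: Sun (+1)  2352: Mon (+1)  2353: Wed (+2)  2354: Thu (+1)  2355: Fri (+1)
  2356: Sat (+1)  2357: Mon (+2)  2358: Tue (+1) ✓  2359: Wed (+1)  2360: Thu (+1)
  2361: Sat (+2)  2362: Sun (+1)  2363: Mon (+1)  2364: Tue (+1) ✓  2365: Thu (+2)
Tuesday years: 2336, 2341, 2347, 2358, 2364 — 5 in total.

5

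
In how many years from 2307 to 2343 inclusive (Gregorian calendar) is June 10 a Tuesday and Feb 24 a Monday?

Check each year's weekday for June 10 and Feb 24:
  2307: Mon/Sun  2308: Wed/Mon  2309: Thu/Wed  2310: Fri/Thu  2311: Sat/Fri  2312: Mon/Sat  2313: Tue/Mon ✓  2314: Wed/Tue  2315: Thu/Wed  2316: Sat/Thu  2317: Sun/Sat  2318: Mon/Sun  2319: Tue/Mon ✓  2320: Thu/Tue  …(9 more)…  2330: Tue/Mon ✓  2331: Wed/Tue  2332: Fri/Wed  2333: Sat/Fri  2334: Sun/Sat  2335: Mon/Sun  2336: Wed/Mon  2337: Thu/Wed  2338: Fri/Thu  2339: Sat/Fri  2340: Mon/Sat  2341: Tue/Mon ✓  2342: Wed/Tue  2343: Thu/Wed
Both conditions hold in: 2313, 2319, 2330, 2341 — 4.

4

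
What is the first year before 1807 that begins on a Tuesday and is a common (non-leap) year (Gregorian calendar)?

1805

Jan 1 advances by 2 weekdays after a leap year and by 1 after a common year.
1807: Jan 1 is Thursday.
1806: Wednesday
1805: Tuesday
1805 begins on a Tuesday and is a common year.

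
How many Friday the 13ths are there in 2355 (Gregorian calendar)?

Check the 13th of each month of 2355: Jan 13: Thu, Feb 13: Sun, Mar 13: Sun, Apr 13: Wed, May 13: Fri, Jun 13: Mon, Jul 13: Wed, Aug 13: Sat, Sep 13: Tue, Oct 13: Thu, Nov 13: Sun, Dec 13: Tue.
Friday occurs in May — 1 month.

1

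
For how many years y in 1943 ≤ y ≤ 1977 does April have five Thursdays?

10

April has 30 days; it has five Thursdays when Thursday falls among the first (month-length − 28) days — i.e. when April 1 is one of Thursday/Wednesday.
April 1 by year: 1943:Thu✓ 1944:Sat 1945:Sun 1946:Mon 1947:Tue 1948:Thu✓ 1949:Fri 1950:Sat 1951:Sun 1952:Tue 1953:Wed✓ 1954:Thu✓ 1955:Fri 1956:Sun 1957:Mon …(5 more)… 1963:Mon 1964:Wed✓ 1965:Thu✓ 1966:Fri 1967:Sat 1968:Mon 1969:Tue 1970:Wed✓ 1971:Thu✓ 1972:Sat 1973:Sun 1974:Mon 1975:Tue 1976:Thu✓ 1977:Fri
Years with five Thursdays: 1943, 1948, 1953, 1954, 1959, 1964, 1965, 1970, 1971, 1976 → 10.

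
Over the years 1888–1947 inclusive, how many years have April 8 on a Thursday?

Track April 8's weekday year by year (advancing +1, or +2 across a Feb 29):
  1888: Sun  1889: Mon (+1)  1890: Tue (+1)  1891: Wed (+1)  1892: Fri (+2)
  1893: Sat (+1)  1894: Sun (+1)  1895: Mon (+1)  1896: Wed (+2)  1897: Thu (+1) ✓
  1898: Fri (+1)  1899: Sat (+1)  1900: Sun (+1)  1901: Mon (+1)  … (32 more years) …
  1934: Sun (+1)  1935: Mon (+1)  1936: Wed (+2)  1937: Thu (+1) ✓  1938: Fri (+1)
  1939: Sat (+1)  1940: Mon (+2)  1941: Tue (+1)  1942: Wed (+1)  1943: Thu (+1) ✓
  1944: Sat (+2)  1945: Sun (+1)  1946: Mon (+1)  1947: Tue (+1)
Thursday years: 1897, 1909, 1915, 1920, 1926, 1937, 1943 — 7 in total.

7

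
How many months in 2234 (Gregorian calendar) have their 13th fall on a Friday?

Check the 13th of each month of 2234: Jan 13: Mon, Feb 13: Thu, Mar 13: Thu, Apr 13: Sun, May 13: Tue, Jun 13: Fri, Jul 13: Sun, Aug 13: Wed, Sep 13: Sat, Oct 13: Mon, Nov 13: Thu, Dec 13: Sat.
Friday occurs in June — 1 month.

1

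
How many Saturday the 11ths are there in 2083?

Check the 11th of each month of 2083: Jan 11: Mon, Feb 11: Thu, Mar 11: Thu, Apr 11: Sun, May 11: Tue, Jun 11: Fri, Jul 11: Sun, Aug 11: Wed, Sep 11: Sat, Oct 11: Mon, Nov 11: Thu, Dec 11: Sat.
Saturday occurs in September, December — 2 months.

2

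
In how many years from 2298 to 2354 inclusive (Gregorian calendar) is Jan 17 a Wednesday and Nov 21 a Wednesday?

Check each year's weekday for Jan 17 and Nov 21:
  2298: Mon/Mon  2299: Tue/Tue  2300: Wed/Wed ✓  2301: Thu/Thu  2302: Fri/Fri  2303: Sat/Sat  2304: Sun/Mon  2305: Tue/Tue  2306: Wed/Wed ✓  2307: Thu/Thu  2308: Fri/Sat  2309: Sun/Sun  2310: Mon/Mon  2311: Tue/Tue  …(29 more)…  2341: Fri/Fri  2342: Sat/Sat  2343: Sun/Sun  2344: Mon/Tue  2345: Wed/Wed ✓  2346: Thu/Thu  2347: Fri/Fri  2348: Sat/Sun  2349: Mon/Mon  2350: Tue/Tue  2351: Wed/Wed ✓  2352: Thu/Fri  2353: Sat/Sat  2354: Sun/Sun
Both conditions hold in: 2300, 2306, 2317, 2323, 2334, 2345, 2351 — 7.

7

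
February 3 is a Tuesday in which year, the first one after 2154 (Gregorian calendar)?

2156

From one year to the next, a fixed date's weekday advances by 1, or by 2 when a Feb 29 lies between the two dates.
2154: February 3 is Sunday.
2155: Monday (+1)
2156: Tuesday (+1)
February 3 falls on a Tuesday in 2156.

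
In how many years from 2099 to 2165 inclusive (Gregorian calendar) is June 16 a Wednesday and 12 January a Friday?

Check each year's weekday for June 16 and 12 January:
  2099: Tue/Mon  2100: Wed/Tue  2101: Thu/Wed  2102: Fri/Thu  2103: Sat/Fri  2104: Mon/Sat  2105: Tue/Mon  2106: Wed/Tue  2107: Thu/Wed  2108: Sat/Thu  2109: Sun/Sat  2110: Mon/Sun  2111: Tue/Mon  2112: Thu/Tue  …(39 more)…  2152: Fri/Wed  2153: Sat/Fri  2154: Sun/Sat  2155: Mon/Sun  2156: Wed/Mon  2157: Thu/Wed  2158: Fri/Thu  2159: Sat/Fri  2160: Mon/Sat  2161: Tue/Mon  2162: Wed/Tue  2163: Thu/Wed  2164: Sat/Thu  2165: Sun/Sat
Both conditions hold in: no year — 0.

0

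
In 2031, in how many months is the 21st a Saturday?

1

Check the 21st of each month of 2031: Jan 21: Tue, Feb 21: Fri, Mar 21: Fri, Apr 21: Mon, May 21: Wed, Jun 21: Sat, Jul 21: Mon, Aug 21: Thu, Sep 21: Sun, Oct 21: Tue, Nov 21: Fri, Dec 21: Sun.
Saturday occurs in June — 1 month.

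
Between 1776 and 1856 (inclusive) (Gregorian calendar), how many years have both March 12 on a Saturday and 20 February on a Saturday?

Check each year's weekday for March 12 and 20 February:
  1776: Tue/Tue  1777: Wed/Thu  1778: Thu/Fri  1779: Fri/Sat  1780: Sun/Sun  1781: Mon/Tue  1782: Tue/Wed  1783: Wed/Thu  1784: Fri/Fri  1785: Sat/Sun  1786: Sun/Mon  1787: Mon/Tue  1788: Wed/Wed  1789: Thu/Fri  …(53 more)…  1843: Sun/Mon  1844: Tue/Tue  1845: Wed/Thu  1846: Thu/Fri  1847: Fri/Sat  1848: Sun/Sun  1849: Mon/Tue  1850: Tue/Wed  1851: Wed/Thu  1852: Fri/Fri  1853: Sat/Sun  1854: Sun/Mon  1855: Mon/Tue  1856: Wed/Wed
Both conditions hold in: 1796, 1808, 1836 — 3.

3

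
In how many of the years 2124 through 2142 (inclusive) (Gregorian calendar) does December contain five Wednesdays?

7

December has 31 days; it has five Wednesdays when Wednesday falls among the first (month-length − 28) days — i.e. when December 1 is one of Wednesday/Tuesday/Monday.
December 1 by year: 2124:Fri 2125:Sat 2126:Sun 2127:Mon✓ 2128:Wed✓ 2129:Thu 2130:Fri 2131:Sat 2132:Mon✓ 2133:Tue✓ 2134:Wed✓ 2135:Thu 2136:Sat 2137:Sun 2138:Mon✓ 2139:Tue✓ 2140:Thu 2141:Fri 2142:Sat
Years with five Wednesdays: 2127, 2128, 2132, 2133, 2134, 2138, 2139 → 7.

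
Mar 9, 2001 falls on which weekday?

Friday

January 1, 2001 is a Monday.
March 9 is day 68 of the year, i.e. 67 days after Jan 1.
67 mod 7 = 4, so advance 4 weekdays from Monday: Friday.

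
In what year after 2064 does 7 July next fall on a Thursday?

2067

From one year to the next, a fixed date's weekday advances by 1, or by 2 when a Feb 29 lies between the two dates.
2064: July 7 is Monday.
2065: Tuesday (+1)
2066: Wednesday (+1)
2067: Thursday (+1)
7 July falls on a Thursday in 2067.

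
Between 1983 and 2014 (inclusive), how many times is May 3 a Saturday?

Track May 3's weekday year by year (advancing +1, or +2 across a Feb 29):
  1983: Tue  1984: Thu (+2)  1985: Fri (+1)  1986: Sat (+1) ✓  1987: Sun (+1)
  1988: Tue (+2)  1989: Wed (+1)  1990: Thu (+1)  1991: Fri (+1)  1992: Sun (+2)
  1993: Mon (+1)  1994: Tue (+1)  1995: Wed (+1)  1996: Fri (+2)  … (4 more years) …
  2001: Thu (+1)  2002: Fri (+1)  2003: Sat (+1) ✓  2004: Mon (+2)  2005: Tue (+1)
  2006: Wed (+1)  2007: Thu (+1)  2008: Sat (+2) ✓  2009: Sun (+1)  2010: Mon (+1)
  2011: Tue (+1)  2012: Thu (+2)  2013: Fri (+1)  2014: Sat (+1) ✓
Saturday years: 1986, 1997, 2003, 2008, 2014 — 5 in total.

5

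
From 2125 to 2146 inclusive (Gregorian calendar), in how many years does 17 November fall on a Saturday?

4

Track 17 November's weekday year by year (advancing +1, or +2 across a Feb 29):
  2125: Sat ✓  2126: Sun (+1)  2127: Mon (+1)  2128: Wed (+2)  2129: Thu (+1)
  2130: Fri (+1)  2131: Sat (+1) ✓  2132: Mon (+2)  2133: Tue (+1)  2134: Wed (+1)
  2135: Thu (+1)  2136: Sat (+2) ✓  2137: Sun (+1)  2138: Mon (+1)  2139: Tue (+1)
  2140: Thu (+2)  2141: Fri (+1)  2142: Sat (+1) ✓  2143: Sun (+1)  2144: Tue (+2)
  2145: Wed (+1)  2146: Thu (+1)
Saturday years: 2125, 2131, 2136, 2142 — 4 in total.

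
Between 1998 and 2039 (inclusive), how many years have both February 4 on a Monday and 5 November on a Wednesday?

Check each year's weekday for February 4 and 5 November:
  1998: Wed/Thu  1999: Thu/Fri  2000: Fri/Sun  2001: Sun/Mon  2002: Mon/Tue  2003: Tue/Wed  2004: Wed/Fri  2005: Fri/Sat  2006: Sat/Sun  2007: Sun/Mon  2008: Mon/Wed ✓  2009: Wed/Thu  2010: Thu/Fri  2011: Fri/Sat  …(14 more)…  2026: Wed/Thu  2027: Thu/Fri  2028: Fri/Sun  2029: Sun/Mon  2030: Mon/Tue  2031: Tue/Wed  2032: Wed/Fri  2033: Fri/Sat  2034: Sat/Sun  2035: Sun/Mon  2036: Mon/Wed ✓  2037: Wed/Thu  2038: Thu/Fri  2039: Fri/Sat
Both conditions hold in: 2008, 2036 — 2.

2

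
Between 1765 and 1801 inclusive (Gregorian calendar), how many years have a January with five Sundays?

14

January has 31 days; it has five Sundays when Sunday falls among the first (month-length − 28) days — i.e. when January 1 is one of Sunday/Saturday/Friday.
January 1 by year: 1765:Tue 1766:Wed 1767:Thu 1768:Fri✓ 1769:Sun✓ 1770:Mon 1771:Tue 1772:Wed 1773:Fri✓ 1774:Sat✓ 1775:Sun✓ 1776:Mon 1777:Wed 1778:Thu 1779:Fri✓ …(7 more)… 1787:Mon 1788:Tue 1789:Thu 1790:Fri✓ 1791:Sat✓ 1792:Sun✓ 1793:Tue 1794:Wed 1795:Thu 1796:Fri✓ 1797:Sun✓ 1798:Mon 1799:Tue 1800:Wed 1801:Thu
Years with five Sundays: 1768, 1769, 1773, 1774, 1775, 1779, 1780, 1785, 1786, 1790, 1791, 1792, 1796, 1797 → 14.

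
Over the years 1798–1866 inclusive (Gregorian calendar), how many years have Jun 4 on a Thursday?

10

Track Jun 4's weekday year by year (advancing +1, or +2 across a Feb 29):
  1798: Mon  1799: Tue (+1)  1800: Wed (+1)  1801: Thu (+1) ✓  1802: Fri (+1)
  1803: Sat (+1)  1804: Mon (+2)  1805: Tue (+1)  1806: Wed (+1)  1807: Thu (+1) ✓
  1808: Sat (+2)  1809: Sun (+1)  1810: Mon (+1)  1811: Tue (+1)  … (41 more years) …
  1853: Sat (+1)  1854: Sun (+1)  1855: Mon (+1)  1856: Wed (+2)  1857: Thu (+1) ✓
  1858: Fri (+1)  1859: Sat (+1)  1860: Mon (+2)  1861: Tue (+1)  1862: Wed (+1)
  1863: Thu (+1) ✓  1864: Sat (+2)  1865: Sun (+1)  1866: Mon (+1)
Thursday years: 1801, 1807, 1812, 1818, 1829, 1835, 1840, 1846, 1857, 1863 — 10 in total.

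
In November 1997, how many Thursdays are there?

4

November 1997 has 30 days and begins on Saturday.
The first Thursday is November 6.
Thursdays fall on 6, 13, 20, 27 — that's 4.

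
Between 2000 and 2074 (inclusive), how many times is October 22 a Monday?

12

Track October 22's weekday year by year (advancing +1, or +2 across a Feb 29):
  2000: Sun  2001: Mon (+1) ✓  2002: Tue (+1)  2003: Wed (+1)  2004: Fri (+2)
  2005: Sat (+1)  2006: Sun (+1)  2007: Mon (+1) ✓  2008: Wed (+2)  2009: Thu (+1)
  2010: Fri (+1)  2011: Sat (+1)  2012: Mon (+2) ✓  2013: Tue (+1)  … (47 more years) …
  2061: Sat (+1)  2062: Sun (+1)  2063: Mon (+1) ✓  2064: Wed (+2)  2065: Thu (+1)
  2066: Fri (+1)  2067: Sat (+1)  2068: Mon (+2) ✓  2069: Tue (+1)  2070: Wed (+1)
  2071: Thu (+1)  2072: Sat (+2)  2073: Sun (+1)  2074: Mon (+1) ✓
Monday years: 2001, 2007, 2012, 2018, 2029, 2035, 2040, 2046, 2057, 2063, 2068, 2074 — 12 in total.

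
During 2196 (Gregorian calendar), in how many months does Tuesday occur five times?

A month of length L has five Tuesdays iff its first Tuesday is on day ≤ L−28 (so day 1–3 in a 31-day month, 1–2 in a 30-day month, day 1 in a leap February).
Checking each month of 2196: Jan starts Fri (31d); Feb starts Mon (29d); Mar starts Tue (31d) ✓; Apr starts Fri (30d); May starts Sun (31d) ✓; Jun starts Wed (30d); Jul starts Fri (31d); Aug starts Mon (31d) ✓; Sep starts Thu (30d); Oct starts Sat (31d); Nov starts Tue (30d) ✓; Dec starts Thu (31d).
Five-Tuesday months: March, May, August, November → 4.

4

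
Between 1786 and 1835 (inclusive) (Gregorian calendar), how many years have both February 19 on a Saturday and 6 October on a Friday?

Check each year's weekday for February 19 and 6 October:
  1786: Sun/Fri  1787: Mon/Sat  1788: Tue/Mon  1789: Thu/Tue  1790: Fri/Wed  1791: Sat/Thu  1792: Sun/Sat  1793: Tue/Sun  1794: Wed/Mon  1795: Thu/Tue  1796: Fri/Thu  1797: Sun/Fri  1798: Mon/Sat  1799: Tue/Sun  …(22 more)…  1822: Tue/Sun  1823: Wed/Mon  1824: Thu/Wed  1825: Sat/Thu  1826: Sun/Fri  1827: Mon/Sat  1828: Tue/Mon  1829: Thu/Tue  1830: Fri/Wed  1831: Sat/Thu  1832: Sun/Sat  1833: Tue/Sun  1834: Wed/Mon  1835: Thu/Tue
Both conditions hold in: 1820 — 1.

1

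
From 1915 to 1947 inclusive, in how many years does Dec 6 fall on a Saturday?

5

Track Dec 6's weekday year by year (advancing +1, or +2 across a Feb 29):
  1915: Mon  1916: Wed (+2)  1917: Thu (+1)  1918: Fri (+1)  1919: Sat (+1) ✓
  1920: Mon (+2)  1921: Tue (+1)  1922: Wed (+1)  1923: Thu (+1)  1924: Sat (+2) ✓
  1925: Sun (+1)  1926: Mon (+1)  1927: Tue (+1)  1928: Thu (+2)  … (5 more years) …
  1934: Thu (+1)  1935: Fri (+1)  1936: Sun (+2)  1937: Mon (+1)  1938: Tue (+1)
  1939: Wed (+1)  1940: Fri (+2)  1941: Sat (+1) ✓  1942: Sun (+1)  1943: Mon (+1)
  1944: Wed (+2)  1945: Thu (+1)  1946: Fri (+1)  1947: Sat (+1) ✓
Saturday years: 1919, 1924, 1930, 1941, 1947 — 5 in total.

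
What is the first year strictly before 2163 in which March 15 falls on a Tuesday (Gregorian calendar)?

2157

From one year to the next, a fixed date's weekday advances by 1, or by 2 when a Feb 29 lies between the two dates.
2163: March 15 is Tuesday.
2162: Monday (−1)
2161: Sunday (−1)
2160: Saturday (−1)
2159: Thursday (−2)
2158: Wednesday (−1)
2157: Tuesday (−1)
March 15 falls on a Tuesday in 2157.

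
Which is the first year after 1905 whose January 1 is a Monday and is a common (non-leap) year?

1906

Jan 1 advances by 2 weekdays after a leap year and by 1 after a common year.
1905: Jan 1 is Sunday.
1906: Monday
1906 begins on a Monday and is a common year.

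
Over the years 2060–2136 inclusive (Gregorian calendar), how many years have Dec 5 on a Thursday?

Track Dec 5's weekday year by year (advancing +1, or +2 across a Feb 29):
  2060: Sun  2061: Mon (+1)  2062: Tue (+1)  2063: Wed (+1)  2064: Fri (+2)
  2065: Sat (+1)  2066: Sun (+1)  2067: Mon (+1)  2068: Wed (+2)  2069: Thu (+1) ✓
  2070: Fri (+1)  2071: Sat (+1)  2072: Mon (+2)  2073: Tue (+1)  … (49 more years) …
  2123: Sun (+1)  2124: Tue (+2)  2125: Wed (+1)  2126: Thu (+1) ✓  2127: Fri (+1)
  2128: Sun (+2)  2129: Mon (+1)  2130: Tue (+1)  2131: Wed (+1)  2132: Fri (+2)
  2133: Sat (+1)  2134: Sun (+1)  2135: Mon (+1)  2136: Wed (+2)
Thursday years: 2069, 2075, 2080, 2086, 2097, 2109, 2115, 2120, 2126 — 9 in total.

9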